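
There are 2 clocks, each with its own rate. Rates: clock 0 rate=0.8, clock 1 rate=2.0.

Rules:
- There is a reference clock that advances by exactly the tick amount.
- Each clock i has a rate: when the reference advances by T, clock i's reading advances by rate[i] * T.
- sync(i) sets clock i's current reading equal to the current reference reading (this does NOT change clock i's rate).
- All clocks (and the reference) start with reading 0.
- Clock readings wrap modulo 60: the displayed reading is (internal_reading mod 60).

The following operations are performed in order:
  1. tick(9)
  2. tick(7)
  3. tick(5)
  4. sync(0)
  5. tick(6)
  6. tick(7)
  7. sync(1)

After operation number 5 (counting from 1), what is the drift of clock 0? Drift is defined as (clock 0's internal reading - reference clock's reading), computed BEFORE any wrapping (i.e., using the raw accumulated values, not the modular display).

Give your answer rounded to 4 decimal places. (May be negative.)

After op 1 tick(9): ref=9.0000 raw=[7.2000 18.0000]
After op 2 tick(7): ref=16.0000 raw=[12.8000 32.0000]
After op 3 tick(5): ref=21.0000 raw=[16.8000 42.0000]
After op 4 sync(0): ref=21.0000 raw=[21.0000 42.0000]
After op 5 tick(6): ref=27.0000 raw=[25.8000 54.0000]
Drift of clock 0 after op 5: 25.8000 - 27.0000 = -1.2000

Answer: -1.2000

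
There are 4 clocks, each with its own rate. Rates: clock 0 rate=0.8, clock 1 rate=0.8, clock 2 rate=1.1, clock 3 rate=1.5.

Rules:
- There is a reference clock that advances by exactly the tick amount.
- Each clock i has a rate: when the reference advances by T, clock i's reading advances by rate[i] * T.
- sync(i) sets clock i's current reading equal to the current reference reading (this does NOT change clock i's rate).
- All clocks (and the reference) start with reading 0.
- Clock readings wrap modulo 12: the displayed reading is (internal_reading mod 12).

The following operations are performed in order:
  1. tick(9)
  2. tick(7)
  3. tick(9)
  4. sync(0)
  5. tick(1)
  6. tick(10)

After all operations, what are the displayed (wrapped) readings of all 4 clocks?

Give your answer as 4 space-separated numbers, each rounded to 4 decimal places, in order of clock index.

After op 1 tick(9): ref=9.0000 raw=[7.2000 7.2000 9.9000 13.5000]
After op 2 tick(7): ref=16.0000 raw=[12.8000 12.8000 17.6000 24.0000]
After op 3 tick(9): ref=25.0000 raw=[20.0000 20.0000 27.5000 37.5000]
After op 4 sync(0): ref=25.0000 raw=[25.0000 20.0000 27.5000 37.5000]
After op 5 tick(1): ref=26.0000 raw=[25.8000 20.8000 28.6000 39.0000]
After op 6 tick(10): ref=36.0000 raw=[33.8000 28.8000 39.6000 54.0000]
Wrap final raw readings (mod 12): 33.8000 mod 12 = 9.8000; 28.8000 mod 12 = 4.8000; 39.6000 mod 12 = 3.6000; 54.0000 mod 12 = 6.0000

Answer: 9.8000 4.8000 3.6000 6.0000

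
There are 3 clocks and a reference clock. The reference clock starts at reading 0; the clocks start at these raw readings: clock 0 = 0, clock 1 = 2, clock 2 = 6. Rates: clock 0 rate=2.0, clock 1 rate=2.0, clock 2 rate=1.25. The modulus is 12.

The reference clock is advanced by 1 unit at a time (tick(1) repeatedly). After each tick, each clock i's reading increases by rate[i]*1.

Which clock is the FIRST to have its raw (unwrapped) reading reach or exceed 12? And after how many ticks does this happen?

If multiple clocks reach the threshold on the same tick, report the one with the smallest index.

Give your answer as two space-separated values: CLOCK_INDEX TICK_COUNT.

clock 0: start=0, rate=2.0, needs 12-0 = 12; ticks = ceil(12/2.0) = ceil(6.0000) = 6; reading at tick 6 = 0 + 2.0*6 = 12.0000
clock 1: start=2, rate=2.0, needs 12-2 = 10; ticks = ceil(10/2.0) = ceil(5.0000) = 5; reading at tick 5 = 2 + 2.0*5 = 12.0000
clock 2: start=6, rate=1.25, needs 12-6 = 6; ticks = ceil(6/1.25) = ceil(4.8000) = 5; reading at tick 5 = 6 + 1.25*5 = 12.2500
Minimum tick count = 5; winners = [1, 2]; smallest index = 1

Answer: 1 5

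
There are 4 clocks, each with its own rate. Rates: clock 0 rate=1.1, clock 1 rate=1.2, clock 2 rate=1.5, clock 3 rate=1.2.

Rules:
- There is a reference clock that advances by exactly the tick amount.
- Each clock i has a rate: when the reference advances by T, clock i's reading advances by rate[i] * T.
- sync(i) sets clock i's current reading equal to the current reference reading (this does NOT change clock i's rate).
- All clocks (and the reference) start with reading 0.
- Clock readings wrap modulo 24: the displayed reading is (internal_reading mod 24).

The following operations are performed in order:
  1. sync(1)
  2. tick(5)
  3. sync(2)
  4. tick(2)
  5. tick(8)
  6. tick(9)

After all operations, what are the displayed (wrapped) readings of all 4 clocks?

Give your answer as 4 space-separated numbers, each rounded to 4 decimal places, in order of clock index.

Answer: 2.4000 4.8000 9.5000 4.8000

Derivation:
After op 1 sync(1): ref=0.0000 raw=[0.0000 0.0000 0.0000 0.0000]
After op 2 tick(5): ref=5.0000 raw=[5.5000 6.0000 7.5000 6.0000]
After op 3 sync(2): ref=5.0000 raw=[5.5000 6.0000 5.0000 6.0000]
After op 4 tick(2): ref=7.0000 raw=[7.7000 8.4000 8.0000 8.4000]
After op 5 tick(8): ref=15.0000 raw=[16.5000 18.0000 20.0000 18.0000]
After op 6 tick(9): ref=24.0000 raw=[26.4000 28.8000 33.5000 28.8000]
Wrap final raw readings (mod 24): 26.4000 mod 24 = 2.4000; 28.8000 mod 24 = 4.8000; 33.5000 mod 24 = 9.5000; 28.8000 mod 24 = 4.8000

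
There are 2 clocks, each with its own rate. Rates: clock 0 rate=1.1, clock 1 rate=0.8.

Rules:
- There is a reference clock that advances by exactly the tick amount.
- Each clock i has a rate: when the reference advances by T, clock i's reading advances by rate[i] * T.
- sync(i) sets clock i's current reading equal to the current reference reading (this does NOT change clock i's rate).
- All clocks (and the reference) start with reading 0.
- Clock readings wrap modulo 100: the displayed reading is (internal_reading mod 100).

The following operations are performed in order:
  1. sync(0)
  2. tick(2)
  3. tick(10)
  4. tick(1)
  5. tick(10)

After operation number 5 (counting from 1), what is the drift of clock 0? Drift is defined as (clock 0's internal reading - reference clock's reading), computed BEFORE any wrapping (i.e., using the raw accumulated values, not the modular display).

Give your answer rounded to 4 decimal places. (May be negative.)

After op 1 sync(0): ref=0.0000 raw=[0.0000 0.0000]
After op 2 tick(2): ref=2.0000 raw=[2.2000 1.6000]
After op 3 tick(10): ref=12.0000 raw=[13.2000 9.6000]
After op 4 tick(1): ref=13.0000 raw=[14.3000 10.4000]
After op 5 tick(10): ref=23.0000 raw=[25.3000 18.4000]
Drift of clock 0 after op 5: 25.3000 - 23.0000 = 2.3000

Answer: 2.3000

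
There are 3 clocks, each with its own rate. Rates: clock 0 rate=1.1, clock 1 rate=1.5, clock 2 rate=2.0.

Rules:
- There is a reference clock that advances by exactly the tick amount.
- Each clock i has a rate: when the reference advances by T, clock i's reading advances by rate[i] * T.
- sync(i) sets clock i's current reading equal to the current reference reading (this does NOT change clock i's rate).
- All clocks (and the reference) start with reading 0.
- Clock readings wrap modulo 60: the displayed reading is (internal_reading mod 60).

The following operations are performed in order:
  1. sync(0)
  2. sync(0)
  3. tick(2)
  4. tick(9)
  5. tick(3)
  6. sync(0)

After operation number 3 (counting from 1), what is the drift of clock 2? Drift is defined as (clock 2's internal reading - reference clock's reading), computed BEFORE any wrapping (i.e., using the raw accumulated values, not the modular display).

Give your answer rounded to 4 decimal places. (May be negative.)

After op 1 sync(0): ref=0.0000 raw=[0.0000 0.0000 0.0000]
After op 2 sync(0): ref=0.0000 raw=[0.0000 0.0000 0.0000]
After op 3 tick(2): ref=2.0000 raw=[2.2000 3.0000 4.0000]
Drift of clock 2 after op 3: 4.0000 - 2.0000 = 2.0000

Answer: 2.0000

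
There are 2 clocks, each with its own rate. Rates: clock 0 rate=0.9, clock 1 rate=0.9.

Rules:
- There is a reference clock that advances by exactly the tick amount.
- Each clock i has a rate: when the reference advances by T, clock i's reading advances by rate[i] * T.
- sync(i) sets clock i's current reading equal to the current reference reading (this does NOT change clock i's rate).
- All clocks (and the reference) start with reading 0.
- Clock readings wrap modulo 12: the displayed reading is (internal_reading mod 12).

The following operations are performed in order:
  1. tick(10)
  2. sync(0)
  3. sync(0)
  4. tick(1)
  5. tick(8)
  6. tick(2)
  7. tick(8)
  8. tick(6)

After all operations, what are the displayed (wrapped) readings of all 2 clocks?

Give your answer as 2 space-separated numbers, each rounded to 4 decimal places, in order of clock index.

Answer: 8.5000 7.5000

Derivation:
After op 1 tick(10): ref=10.0000 raw=[9.0000 9.0000]
After op 2 sync(0): ref=10.0000 raw=[10.0000 9.0000]
After op 3 sync(0): ref=10.0000 raw=[10.0000 9.0000]
After op 4 tick(1): ref=11.0000 raw=[10.9000 9.9000]
After op 5 tick(8): ref=19.0000 raw=[18.1000 17.1000]
After op 6 tick(2): ref=21.0000 raw=[19.9000 18.9000]
After op 7 tick(8): ref=29.0000 raw=[27.1000 26.1000]
After op 8 tick(6): ref=35.0000 raw=[32.5000 31.5000]
Wrap final raw readings (mod 12): 32.5000 mod 12 = 8.5000; 31.5000 mod 12 = 7.5000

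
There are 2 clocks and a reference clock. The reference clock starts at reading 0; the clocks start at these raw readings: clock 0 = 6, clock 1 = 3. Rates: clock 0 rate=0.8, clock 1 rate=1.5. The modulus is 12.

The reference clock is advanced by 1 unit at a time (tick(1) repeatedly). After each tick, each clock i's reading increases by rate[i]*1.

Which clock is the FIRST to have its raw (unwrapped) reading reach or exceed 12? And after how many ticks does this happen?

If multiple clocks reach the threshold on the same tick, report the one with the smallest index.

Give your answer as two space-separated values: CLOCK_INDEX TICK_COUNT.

Answer: 1 6

Derivation:
clock 0: start=6, rate=0.8, needs 12-6 = 6; ticks = ceil(6/0.8) = ceil(7.5000) = 8; reading at tick 8 = 6 + 0.8*8 = 12.4000
clock 1: start=3, rate=1.5, needs 12-3 = 9; ticks = ceil(9/1.5) = ceil(6.0000) = 6; reading at tick 6 = 3 + 1.5*6 = 12.0000
Minimum tick count = 6; winners = [1]; smallest index = 1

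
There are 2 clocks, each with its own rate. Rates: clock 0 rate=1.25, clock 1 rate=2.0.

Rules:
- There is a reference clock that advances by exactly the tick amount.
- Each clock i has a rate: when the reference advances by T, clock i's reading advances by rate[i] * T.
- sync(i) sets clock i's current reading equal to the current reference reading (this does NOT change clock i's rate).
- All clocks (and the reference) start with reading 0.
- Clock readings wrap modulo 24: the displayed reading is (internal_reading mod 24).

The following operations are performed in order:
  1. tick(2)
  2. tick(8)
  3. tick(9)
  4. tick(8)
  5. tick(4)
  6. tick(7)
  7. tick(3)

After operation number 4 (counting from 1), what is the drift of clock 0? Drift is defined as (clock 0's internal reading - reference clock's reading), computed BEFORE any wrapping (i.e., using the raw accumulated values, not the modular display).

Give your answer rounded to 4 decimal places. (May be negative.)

Answer: 6.7500

Derivation:
After op 1 tick(2): ref=2.0000 raw=[2.5000 4.0000]
After op 2 tick(8): ref=10.0000 raw=[12.5000 20.0000]
After op 3 tick(9): ref=19.0000 raw=[23.7500 38.0000]
After op 4 tick(8): ref=27.0000 raw=[33.7500 54.0000]
Drift of clock 0 after op 4: 33.7500 - 27.0000 = 6.7500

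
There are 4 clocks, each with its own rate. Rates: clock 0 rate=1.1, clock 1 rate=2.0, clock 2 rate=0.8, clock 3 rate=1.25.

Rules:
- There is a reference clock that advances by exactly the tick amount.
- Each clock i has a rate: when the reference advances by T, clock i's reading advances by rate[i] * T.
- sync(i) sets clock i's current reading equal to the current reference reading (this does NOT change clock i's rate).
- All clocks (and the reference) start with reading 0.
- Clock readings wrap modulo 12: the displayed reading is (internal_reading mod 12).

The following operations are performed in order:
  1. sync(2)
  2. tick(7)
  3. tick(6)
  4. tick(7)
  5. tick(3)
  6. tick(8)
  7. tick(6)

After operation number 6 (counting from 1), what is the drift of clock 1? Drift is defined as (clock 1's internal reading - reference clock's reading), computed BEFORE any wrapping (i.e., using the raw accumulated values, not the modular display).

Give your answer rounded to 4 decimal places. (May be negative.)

After op 1 sync(2): ref=0.0000 raw=[0.0000 0.0000 0.0000 0.0000]
After op 2 tick(7): ref=7.0000 raw=[7.7000 14.0000 5.6000 8.7500]
After op 3 tick(6): ref=13.0000 raw=[14.3000 26.0000 10.4000 16.2500]
After op 4 tick(7): ref=20.0000 raw=[22.0000 40.0000 16.0000 25.0000]
After op 5 tick(3): ref=23.0000 raw=[25.3000 46.0000 18.4000 28.7500]
After op 6 tick(8): ref=31.0000 raw=[34.1000 62.0000 24.8000 38.7500]
Drift of clock 1 after op 6: 62.0000 - 31.0000 = 31.0000

Answer: 31.0000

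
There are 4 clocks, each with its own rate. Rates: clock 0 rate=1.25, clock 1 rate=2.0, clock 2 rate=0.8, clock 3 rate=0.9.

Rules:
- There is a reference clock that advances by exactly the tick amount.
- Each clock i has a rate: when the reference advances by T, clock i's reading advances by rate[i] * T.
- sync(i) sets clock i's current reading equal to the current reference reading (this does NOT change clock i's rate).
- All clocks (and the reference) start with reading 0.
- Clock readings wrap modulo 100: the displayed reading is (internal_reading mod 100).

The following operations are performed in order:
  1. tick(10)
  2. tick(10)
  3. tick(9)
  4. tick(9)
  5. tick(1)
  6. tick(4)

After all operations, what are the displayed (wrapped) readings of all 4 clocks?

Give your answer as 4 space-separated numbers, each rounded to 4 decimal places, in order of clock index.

After op 1 tick(10): ref=10.0000 raw=[12.5000 20.0000 8.0000 9.0000]
After op 2 tick(10): ref=20.0000 raw=[25.0000 40.0000 16.0000 18.0000]
After op 3 tick(9): ref=29.0000 raw=[36.2500 58.0000 23.2000 26.1000]
After op 4 tick(9): ref=38.0000 raw=[47.5000 76.0000 30.4000 34.2000]
After op 5 tick(1): ref=39.0000 raw=[48.7500 78.0000 31.2000 35.1000]
After op 6 tick(4): ref=43.0000 raw=[53.7500 86.0000 34.4000 38.7000]
Wrap final raw readings (mod 100): 53.7500 mod 100 = 53.7500; 86.0000 mod 100 = 86.0000; 34.4000 mod 100 = 34.4000; 38.7000 mod 100 = 38.7000

Answer: 53.7500 86.0000 34.4000 38.7000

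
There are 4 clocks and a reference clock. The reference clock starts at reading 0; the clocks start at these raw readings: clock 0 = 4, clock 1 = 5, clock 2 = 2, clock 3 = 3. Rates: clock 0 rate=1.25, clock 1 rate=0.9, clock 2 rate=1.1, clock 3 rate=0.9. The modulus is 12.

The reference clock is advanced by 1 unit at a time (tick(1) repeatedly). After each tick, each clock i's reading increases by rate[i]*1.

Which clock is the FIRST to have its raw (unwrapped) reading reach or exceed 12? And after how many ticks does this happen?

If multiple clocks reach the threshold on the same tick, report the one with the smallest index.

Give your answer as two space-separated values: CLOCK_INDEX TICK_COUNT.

Answer: 0 7

Derivation:
clock 0: start=4, rate=1.25, needs 12-4 = 8; ticks = ceil(8/1.25) = ceil(6.4000) = 7; reading at tick 7 = 4 + 1.25*7 = 12.7500
clock 1: start=5, rate=0.9, needs 12-5 = 7; ticks = ceil(7/0.9) = ceil(7.7778) = 8; reading at tick 8 = 5 + 0.9*8 = 12.2000
clock 2: start=2, rate=1.1, needs 12-2 = 10; ticks = ceil(10/1.1) = ceil(9.0909) = 10; reading at tick 10 = 2 + 1.1*10 = 13.0000
clock 3: start=3, rate=0.9, needs 12-3 = 9; ticks = ceil(9/0.9) = ceil(10.0000) = 10; reading at tick 10 = 3 + 0.9*10 = 12.0000
Minimum tick count = 7; winners = [0]; smallest index = 0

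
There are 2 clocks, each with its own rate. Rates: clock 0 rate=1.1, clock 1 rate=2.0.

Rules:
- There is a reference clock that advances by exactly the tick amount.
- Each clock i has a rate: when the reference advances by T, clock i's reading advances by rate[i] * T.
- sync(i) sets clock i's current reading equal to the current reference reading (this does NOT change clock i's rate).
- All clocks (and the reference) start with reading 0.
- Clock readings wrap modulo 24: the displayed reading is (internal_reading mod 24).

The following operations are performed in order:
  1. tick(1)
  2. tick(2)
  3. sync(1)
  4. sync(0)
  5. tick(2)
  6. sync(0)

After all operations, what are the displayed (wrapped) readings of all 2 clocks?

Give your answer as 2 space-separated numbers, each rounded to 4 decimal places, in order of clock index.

After op 1 tick(1): ref=1.0000 raw=[1.1000 2.0000]
After op 2 tick(2): ref=3.0000 raw=[3.3000 6.0000]
After op 3 sync(1): ref=3.0000 raw=[3.3000 3.0000]
After op 4 sync(0): ref=3.0000 raw=[3.0000 3.0000]
After op 5 tick(2): ref=5.0000 raw=[5.2000 7.0000]
After op 6 sync(0): ref=5.0000 raw=[5.0000 7.0000]
Wrap final raw readings (mod 24): 5.0000 mod 24 = 5.0000; 7.0000 mod 24 = 7.0000

Answer: 5.0000 7.0000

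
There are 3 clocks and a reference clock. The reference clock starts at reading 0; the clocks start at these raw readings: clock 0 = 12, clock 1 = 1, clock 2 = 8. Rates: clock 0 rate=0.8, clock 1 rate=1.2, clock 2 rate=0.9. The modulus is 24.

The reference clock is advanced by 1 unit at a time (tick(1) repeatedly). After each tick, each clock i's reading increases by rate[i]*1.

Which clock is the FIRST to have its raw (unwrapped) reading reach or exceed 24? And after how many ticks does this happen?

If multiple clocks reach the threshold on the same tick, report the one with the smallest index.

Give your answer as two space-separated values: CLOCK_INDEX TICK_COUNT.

Answer: 0 15

Derivation:
clock 0: start=12, rate=0.8, needs 24-12 = 12; ticks = ceil(12/0.8) = ceil(15.0000) = 15; reading at tick 15 = 12 + 0.8*15 = 24.0000
clock 1: start=1, rate=1.2, needs 24-1 = 23; ticks = ceil(23/1.2) = ceil(19.1667) = 20; reading at tick 20 = 1 + 1.2*20 = 25.0000
clock 2: start=8, rate=0.9, needs 24-8 = 16; ticks = ceil(16/0.9) = ceil(17.7778) = 18; reading at tick 18 = 8 + 0.9*18 = 24.2000
Minimum tick count = 15; winners = [0]; smallest index = 0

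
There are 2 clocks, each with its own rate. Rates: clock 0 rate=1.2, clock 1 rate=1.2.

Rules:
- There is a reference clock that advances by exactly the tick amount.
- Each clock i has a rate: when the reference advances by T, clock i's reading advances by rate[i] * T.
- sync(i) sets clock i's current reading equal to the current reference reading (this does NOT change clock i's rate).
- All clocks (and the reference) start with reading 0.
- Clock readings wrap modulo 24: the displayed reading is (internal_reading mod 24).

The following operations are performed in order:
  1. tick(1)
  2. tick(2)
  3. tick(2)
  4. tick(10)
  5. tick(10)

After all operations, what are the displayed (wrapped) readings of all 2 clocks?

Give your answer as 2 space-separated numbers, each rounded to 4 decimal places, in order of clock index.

Answer: 6.0000 6.0000

Derivation:
After op 1 tick(1): ref=1.0000 raw=[1.2000 1.2000]
After op 2 tick(2): ref=3.0000 raw=[3.6000 3.6000]
After op 3 tick(2): ref=5.0000 raw=[6.0000 6.0000]
After op 4 tick(10): ref=15.0000 raw=[18.0000 18.0000]
After op 5 tick(10): ref=25.0000 raw=[30.0000 30.0000]
Wrap final raw readings (mod 24): 30.0000 mod 24 = 6.0000; 30.0000 mod 24 = 6.0000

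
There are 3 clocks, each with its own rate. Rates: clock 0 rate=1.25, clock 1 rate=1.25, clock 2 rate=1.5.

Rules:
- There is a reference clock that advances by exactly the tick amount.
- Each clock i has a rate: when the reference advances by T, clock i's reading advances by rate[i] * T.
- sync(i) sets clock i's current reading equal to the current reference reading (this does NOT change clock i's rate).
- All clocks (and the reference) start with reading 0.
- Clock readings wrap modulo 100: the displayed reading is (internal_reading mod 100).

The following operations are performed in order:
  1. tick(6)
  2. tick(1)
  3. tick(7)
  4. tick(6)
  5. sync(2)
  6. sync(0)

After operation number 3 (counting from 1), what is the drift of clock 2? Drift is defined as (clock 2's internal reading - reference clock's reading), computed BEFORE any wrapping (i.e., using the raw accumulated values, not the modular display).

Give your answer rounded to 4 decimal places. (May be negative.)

Answer: 7.0000

Derivation:
After op 1 tick(6): ref=6.0000 raw=[7.5000 7.5000 9.0000]
After op 2 tick(1): ref=7.0000 raw=[8.7500 8.7500 10.5000]
After op 3 tick(7): ref=14.0000 raw=[17.5000 17.5000 21.0000]
Drift of clock 2 after op 3: 21.0000 - 14.0000 = 7.0000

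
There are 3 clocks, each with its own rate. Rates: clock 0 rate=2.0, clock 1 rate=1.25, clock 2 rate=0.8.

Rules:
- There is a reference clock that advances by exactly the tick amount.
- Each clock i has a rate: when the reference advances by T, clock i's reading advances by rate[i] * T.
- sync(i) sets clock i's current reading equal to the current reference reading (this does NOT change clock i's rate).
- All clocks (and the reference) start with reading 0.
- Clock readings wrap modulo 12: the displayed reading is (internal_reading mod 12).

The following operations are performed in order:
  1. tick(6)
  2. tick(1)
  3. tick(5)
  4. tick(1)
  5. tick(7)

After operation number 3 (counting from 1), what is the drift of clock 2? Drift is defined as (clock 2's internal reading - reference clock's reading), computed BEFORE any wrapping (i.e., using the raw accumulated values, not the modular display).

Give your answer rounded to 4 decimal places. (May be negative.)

After op 1 tick(6): ref=6.0000 raw=[12.0000 7.5000 4.8000]
After op 2 tick(1): ref=7.0000 raw=[14.0000 8.7500 5.6000]
After op 3 tick(5): ref=12.0000 raw=[24.0000 15.0000 9.6000]
Drift of clock 2 after op 3: 9.6000 - 12.0000 = -2.4000

Answer: -2.4000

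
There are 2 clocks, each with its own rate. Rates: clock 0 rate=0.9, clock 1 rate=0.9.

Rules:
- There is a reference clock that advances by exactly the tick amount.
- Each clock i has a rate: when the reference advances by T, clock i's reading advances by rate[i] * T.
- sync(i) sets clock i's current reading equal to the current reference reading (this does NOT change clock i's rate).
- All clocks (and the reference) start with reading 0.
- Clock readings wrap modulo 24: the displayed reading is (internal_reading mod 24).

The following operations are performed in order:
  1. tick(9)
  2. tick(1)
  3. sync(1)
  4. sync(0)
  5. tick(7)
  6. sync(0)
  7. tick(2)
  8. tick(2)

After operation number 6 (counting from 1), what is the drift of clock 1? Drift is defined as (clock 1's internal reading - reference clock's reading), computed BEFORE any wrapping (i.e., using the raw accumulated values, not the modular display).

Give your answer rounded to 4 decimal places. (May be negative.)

After op 1 tick(9): ref=9.0000 raw=[8.1000 8.1000]
After op 2 tick(1): ref=10.0000 raw=[9.0000 9.0000]
After op 3 sync(1): ref=10.0000 raw=[9.0000 10.0000]
After op 4 sync(0): ref=10.0000 raw=[10.0000 10.0000]
After op 5 tick(7): ref=17.0000 raw=[16.3000 16.3000]
After op 6 sync(0): ref=17.0000 raw=[17.0000 16.3000]
Drift of clock 1 after op 6: 16.3000 - 17.0000 = -0.7000

Answer: -0.7000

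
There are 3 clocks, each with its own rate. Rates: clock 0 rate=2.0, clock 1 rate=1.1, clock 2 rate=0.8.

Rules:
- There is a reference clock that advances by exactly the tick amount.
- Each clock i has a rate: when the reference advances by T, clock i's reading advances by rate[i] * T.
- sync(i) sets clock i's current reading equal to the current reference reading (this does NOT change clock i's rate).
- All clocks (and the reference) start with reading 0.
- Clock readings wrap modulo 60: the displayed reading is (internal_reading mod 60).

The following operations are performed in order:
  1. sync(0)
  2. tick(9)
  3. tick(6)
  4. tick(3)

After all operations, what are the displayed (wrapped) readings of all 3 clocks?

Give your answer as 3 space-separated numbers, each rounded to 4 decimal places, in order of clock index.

After op 1 sync(0): ref=0.0000 raw=[0.0000 0.0000 0.0000]
After op 2 tick(9): ref=9.0000 raw=[18.0000 9.9000 7.2000]
After op 3 tick(6): ref=15.0000 raw=[30.0000 16.5000 12.0000]
After op 4 tick(3): ref=18.0000 raw=[36.0000 19.8000 14.4000]
Wrap final raw readings (mod 60): 36.0000 mod 60 = 36.0000; 19.8000 mod 60 = 19.8000; 14.4000 mod 60 = 14.4000

Answer: 36.0000 19.8000 14.4000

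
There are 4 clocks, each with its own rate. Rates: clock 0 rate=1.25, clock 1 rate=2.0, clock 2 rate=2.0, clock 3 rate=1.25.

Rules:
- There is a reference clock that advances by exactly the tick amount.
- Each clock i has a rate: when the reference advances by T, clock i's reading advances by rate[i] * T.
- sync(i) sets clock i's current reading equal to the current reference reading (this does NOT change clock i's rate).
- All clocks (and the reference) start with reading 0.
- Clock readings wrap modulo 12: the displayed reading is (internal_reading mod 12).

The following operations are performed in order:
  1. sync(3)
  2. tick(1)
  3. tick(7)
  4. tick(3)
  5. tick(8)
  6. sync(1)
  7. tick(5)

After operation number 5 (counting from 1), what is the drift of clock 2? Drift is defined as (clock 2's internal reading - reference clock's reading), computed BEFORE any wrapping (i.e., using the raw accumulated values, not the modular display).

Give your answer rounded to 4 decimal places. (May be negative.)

Answer: 19.0000

Derivation:
After op 1 sync(3): ref=0.0000 raw=[0.0000 0.0000 0.0000 0.0000]
After op 2 tick(1): ref=1.0000 raw=[1.2500 2.0000 2.0000 1.2500]
After op 3 tick(7): ref=8.0000 raw=[10.0000 16.0000 16.0000 10.0000]
After op 4 tick(3): ref=11.0000 raw=[13.7500 22.0000 22.0000 13.7500]
After op 5 tick(8): ref=19.0000 raw=[23.7500 38.0000 38.0000 23.7500]
Drift of clock 2 after op 5: 38.0000 - 19.0000 = 19.0000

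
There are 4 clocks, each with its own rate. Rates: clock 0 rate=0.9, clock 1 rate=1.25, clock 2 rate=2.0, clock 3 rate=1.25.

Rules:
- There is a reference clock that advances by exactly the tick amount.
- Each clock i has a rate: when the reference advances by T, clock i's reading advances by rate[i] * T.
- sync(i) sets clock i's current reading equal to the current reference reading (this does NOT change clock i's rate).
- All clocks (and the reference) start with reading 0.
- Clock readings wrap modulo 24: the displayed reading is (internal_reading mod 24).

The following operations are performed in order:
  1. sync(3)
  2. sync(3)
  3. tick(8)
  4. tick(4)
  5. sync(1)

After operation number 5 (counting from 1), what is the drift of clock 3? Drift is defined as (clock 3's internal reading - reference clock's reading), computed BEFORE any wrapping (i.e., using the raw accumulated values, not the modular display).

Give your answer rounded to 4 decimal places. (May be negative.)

Answer: 3.0000

Derivation:
After op 1 sync(3): ref=0.0000 raw=[0.0000 0.0000 0.0000 0.0000]
After op 2 sync(3): ref=0.0000 raw=[0.0000 0.0000 0.0000 0.0000]
After op 3 tick(8): ref=8.0000 raw=[7.2000 10.0000 16.0000 10.0000]
After op 4 tick(4): ref=12.0000 raw=[10.8000 15.0000 24.0000 15.0000]
After op 5 sync(1): ref=12.0000 raw=[10.8000 12.0000 24.0000 15.0000]
Drift of clock 3 after op 5: 15.0000 - 12.0000 = 3.0000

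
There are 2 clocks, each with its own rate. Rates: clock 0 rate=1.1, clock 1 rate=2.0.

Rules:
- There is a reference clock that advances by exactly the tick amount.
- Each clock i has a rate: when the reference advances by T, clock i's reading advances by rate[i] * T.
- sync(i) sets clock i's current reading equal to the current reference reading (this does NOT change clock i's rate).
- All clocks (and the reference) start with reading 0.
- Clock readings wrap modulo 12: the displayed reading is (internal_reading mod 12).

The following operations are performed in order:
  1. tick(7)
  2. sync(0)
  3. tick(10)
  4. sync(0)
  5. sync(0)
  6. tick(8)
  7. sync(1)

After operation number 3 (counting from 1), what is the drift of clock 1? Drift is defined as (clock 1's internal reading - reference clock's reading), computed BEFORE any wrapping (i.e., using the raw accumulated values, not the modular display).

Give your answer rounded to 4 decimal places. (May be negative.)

After op 1 tick(7): ref=7.0000 raw=[7.7000 14.0000]
After op 2 sync(0): ref=7.0000 raw=[7.0000 14.0000]
After op 3 tick(10): ref=17.0000 raw=[18.0000 34.0000]
Drift of clock 1 after op 3: 34.0000 - 17.0000 = 17.0000

Answer: 17.0000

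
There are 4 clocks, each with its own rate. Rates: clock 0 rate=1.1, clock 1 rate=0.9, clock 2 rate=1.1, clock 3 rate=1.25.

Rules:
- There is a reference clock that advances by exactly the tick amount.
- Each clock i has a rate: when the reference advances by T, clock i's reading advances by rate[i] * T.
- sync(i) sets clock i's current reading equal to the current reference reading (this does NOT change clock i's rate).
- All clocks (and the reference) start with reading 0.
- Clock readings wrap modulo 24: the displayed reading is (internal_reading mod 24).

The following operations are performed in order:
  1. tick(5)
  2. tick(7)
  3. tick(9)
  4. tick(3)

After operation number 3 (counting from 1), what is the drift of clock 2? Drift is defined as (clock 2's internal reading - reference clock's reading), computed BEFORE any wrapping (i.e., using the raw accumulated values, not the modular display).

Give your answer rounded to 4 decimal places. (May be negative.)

Answer: 2.1000

Derivation:
After op 1 tick(5): ref=5.0000 raw=[5.5000 4.5000 5.5000 6.2500]
After op 2 tick(7): ref=12.0000 raw=[13.2000 10.8000 13.2000 15.0000]
After op 3 tick(9): ref=21.0000 raw=[23.1000 18.9000 23.1000 26.2500]
Drift of clock 2 after op 3: 23.1000 - 21.0000 = 2.1000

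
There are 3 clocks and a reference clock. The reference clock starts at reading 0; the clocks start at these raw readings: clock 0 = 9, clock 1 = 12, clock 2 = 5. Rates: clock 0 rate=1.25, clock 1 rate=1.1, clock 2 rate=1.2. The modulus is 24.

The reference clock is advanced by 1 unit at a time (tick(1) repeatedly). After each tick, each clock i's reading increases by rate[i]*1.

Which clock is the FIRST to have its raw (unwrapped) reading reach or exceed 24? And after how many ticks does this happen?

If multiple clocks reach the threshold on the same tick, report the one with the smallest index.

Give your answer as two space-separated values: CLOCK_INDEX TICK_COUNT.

Answer: 1 11

Derivation:
clock 0: start=9, rate=1.25, needs 24-9 = 15; ticks = ceil(15/1.25) = ceil(12.0000) = 12; reading at tick 12 = 9 + 1.25*12 = 24.0000
clock 1: start=12, rate=1.1, needs 24-12 = 12; ticks = ceil(12/1.1) = ceil(10.9091) = 11; reading at tick 11 = 12 + 1.1*11 = 24.1000
clock 2: start=5, rate=1.2, needs 24-5 = 19; ticks = ceil(19/1.2) = ceil(15.8333) = 16; reading at tick 16 = 5 + 1.2*16 = 24.2000
Minimum tick count = 11; winners = [1]; smallest index = 1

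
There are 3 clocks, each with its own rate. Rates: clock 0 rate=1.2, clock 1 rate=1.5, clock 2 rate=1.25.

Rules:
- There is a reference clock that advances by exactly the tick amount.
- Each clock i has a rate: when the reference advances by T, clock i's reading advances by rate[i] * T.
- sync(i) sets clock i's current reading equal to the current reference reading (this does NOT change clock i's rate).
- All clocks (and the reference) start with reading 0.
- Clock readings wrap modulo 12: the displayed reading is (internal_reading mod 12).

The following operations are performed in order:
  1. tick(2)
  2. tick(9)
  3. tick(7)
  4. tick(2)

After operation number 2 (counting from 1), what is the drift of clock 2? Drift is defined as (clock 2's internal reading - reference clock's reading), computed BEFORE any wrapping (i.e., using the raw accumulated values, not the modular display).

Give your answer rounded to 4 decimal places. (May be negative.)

After op 1 tick(2): ref=2.0000 raw=[2.4000 3.0000 2.5000]
After op 2 tick(9): ref=11.0000 raw=[13.2000 16.5000 13.7500]
Drift of clock 2 after op 2: 13.7500 - 11.0000 = 2.7500

Answer: 2.7500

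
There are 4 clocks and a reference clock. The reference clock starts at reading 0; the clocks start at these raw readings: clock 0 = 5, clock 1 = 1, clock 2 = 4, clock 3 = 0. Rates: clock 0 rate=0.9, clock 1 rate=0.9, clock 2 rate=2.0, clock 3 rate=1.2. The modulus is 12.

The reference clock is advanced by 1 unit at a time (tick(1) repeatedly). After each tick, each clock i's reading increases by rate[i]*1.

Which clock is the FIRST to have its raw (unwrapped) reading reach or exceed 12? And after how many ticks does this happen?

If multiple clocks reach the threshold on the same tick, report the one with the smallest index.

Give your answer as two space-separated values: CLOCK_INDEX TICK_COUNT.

clock 0: start=5, rate=0.9, needs 12-5 = 7; ticks = ceil(7/0.9) = ceil(7.7778) = 8; reading at tick 8 = 5 + 0.9*8 = 12.2000
clock 1: start=1, rate=0.9, needs 12-1 = 11; ticks = ceil(11/0.9) = ceil(12.2222) = 13; reading at tick 13 = 1 + 0.9*13 = 12.7000
clock 2: start=4, rate=2.0, needs 12-4 = 8; ticks = ceil(8/2.0) = ceil(4.0000) = 4; reading at tick 4 = 4 + 2.0*4 = 12.0000
clock 3: start=0, rate=1.2, needs 12-0 = 12; ticks = ceil(12/1.2) = ceil(10.0000) = 10; reading at tick 10 = 0 + 1.2*10 = 12.0000
Minimum tick count = 4; winners = [2]; smallest index = 2

Answer: 2 4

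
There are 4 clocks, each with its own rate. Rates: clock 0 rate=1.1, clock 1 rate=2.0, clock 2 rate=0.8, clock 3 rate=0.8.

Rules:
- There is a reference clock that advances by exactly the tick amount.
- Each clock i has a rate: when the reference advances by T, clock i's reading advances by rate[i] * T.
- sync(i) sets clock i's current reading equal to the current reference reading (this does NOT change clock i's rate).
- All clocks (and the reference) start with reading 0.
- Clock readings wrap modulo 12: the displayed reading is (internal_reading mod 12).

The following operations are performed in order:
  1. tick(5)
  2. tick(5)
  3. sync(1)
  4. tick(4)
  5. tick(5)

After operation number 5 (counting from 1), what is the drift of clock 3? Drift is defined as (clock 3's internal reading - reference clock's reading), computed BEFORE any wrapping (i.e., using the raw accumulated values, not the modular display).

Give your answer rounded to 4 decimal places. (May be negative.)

After op 1 tick(5): ref=5.0000 raw=[5.5000 10.0000 4.0000 4.0000]
After op 2 tick(5): ref=10.0000 raw=[11.0000 20.0000 8.0000 8.0000]
After op 3 sync(1): ref=10.0000 raw=[11.0000 10.0000 8.0000 8.0000]
After op 4 tick(4): ref=14.0000 raw=[15.4000 18.0000 11.2000 11.2000]
After op 5 tick(5): ref=19.0000 raw=[20.9000 28.0000 15.2000 15.2000]
Drift of clock 3 after op 5: 15.2000 - 19.0000 = -3.8000

Answer: -3.8000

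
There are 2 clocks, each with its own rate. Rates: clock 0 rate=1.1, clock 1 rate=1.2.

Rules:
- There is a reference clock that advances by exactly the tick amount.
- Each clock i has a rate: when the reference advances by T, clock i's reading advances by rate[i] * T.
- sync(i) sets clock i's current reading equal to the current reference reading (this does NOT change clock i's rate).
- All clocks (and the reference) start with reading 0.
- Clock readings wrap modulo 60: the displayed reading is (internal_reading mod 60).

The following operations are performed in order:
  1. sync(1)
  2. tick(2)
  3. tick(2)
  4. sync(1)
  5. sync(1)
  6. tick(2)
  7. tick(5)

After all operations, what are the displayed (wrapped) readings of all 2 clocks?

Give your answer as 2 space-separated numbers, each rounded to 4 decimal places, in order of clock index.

After op 1 sync(1): ref=0.0000 raw=[0.0000 0.0000]
After op 2 tick(2): ref=2.0000 raw=[2.2000 2.4000]
After op 3 tick(2): ref=4.0000 raw=[4.4000 4.8000]
After op 4 sync(1): ref=4.0000 raw=[4.4000 4.0000]
After op 5 sync(1): ref=4.0000 raw=[4.4000 4.0000]
After op 6 tick(2): ref=6.0000 raw=[6.6000 6.4000]
After op 7 tick(5): ref=11.0000 raw=[12.1000 12.4000]
Wrap final raw readings (mod 60): 12.1000 mod 60 = 12.1000; 12.4000 mod 60 = 12.4000

Answer: 12.1000 12.4000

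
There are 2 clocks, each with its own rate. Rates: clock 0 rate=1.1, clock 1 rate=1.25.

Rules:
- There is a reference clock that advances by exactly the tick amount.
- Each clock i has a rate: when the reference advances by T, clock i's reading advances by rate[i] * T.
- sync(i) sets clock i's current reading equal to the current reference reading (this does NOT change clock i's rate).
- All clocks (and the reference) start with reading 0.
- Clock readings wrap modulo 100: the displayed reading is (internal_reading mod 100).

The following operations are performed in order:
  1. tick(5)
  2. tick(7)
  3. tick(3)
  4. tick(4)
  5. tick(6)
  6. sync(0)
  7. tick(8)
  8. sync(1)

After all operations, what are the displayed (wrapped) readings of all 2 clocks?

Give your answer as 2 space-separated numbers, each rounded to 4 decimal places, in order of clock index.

After op 1 tick(5): ref=5.0000 raw=[5.5000 6.2500]
After op 2 tick(7): ref=12.0000 raw=[13.2000 15.0000]
After op 3 tick(3): ref=15.0000 raw=[16.5000 18.7500]
After op 4 tick(4): ref=19.0000 raw=[20.9000 23.7500]
After op 5 tick(6): ref=25.0000 raw=[27.5000 31.2500]
After op 6 sync(0): ref=25.0000 raw=[25.0000 31.2500]
After op 7 tick(8): ref=33.0000 raw=[33.8000 41.2500]
After op 8 sync(1): ref=33.0000 raw=[33.8000 33.0000]
Wrap final raw readings (mod 100): 33.8000 mod 100 = 33.8000; 33.0000 mod 100 = 33.0000

Answer: 33.8000 33.0000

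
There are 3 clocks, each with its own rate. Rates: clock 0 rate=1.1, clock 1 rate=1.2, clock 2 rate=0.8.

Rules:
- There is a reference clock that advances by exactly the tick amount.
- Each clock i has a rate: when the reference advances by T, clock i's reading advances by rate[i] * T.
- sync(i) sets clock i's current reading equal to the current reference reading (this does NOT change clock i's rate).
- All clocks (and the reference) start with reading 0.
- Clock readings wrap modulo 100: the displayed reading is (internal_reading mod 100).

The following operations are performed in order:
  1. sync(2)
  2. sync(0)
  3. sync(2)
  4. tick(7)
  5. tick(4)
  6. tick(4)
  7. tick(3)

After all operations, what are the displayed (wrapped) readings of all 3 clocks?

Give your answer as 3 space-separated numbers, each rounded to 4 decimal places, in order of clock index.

After op 1 sync(2): ref=0.0000 raw=[0.0000 0.0000 0.0000]
After op 2 sync(0): ref=0.0000 raw=[0.0000 0.0000 0.0000]
After op 3 sync(2): ref=0.0000 raw=[0.0000 0.0000 0.0000]
After op 4 tick(7): ref=7.0000 raw=[7.7000 8.4000 5.6000]
After op 5 tick(4): ref=11.0000 raw=[12.1000 13.2000 8.8000]
After op 6 tick(4): ref=15.0000 raw=[16.5000 18.0000 12.0000]
After op 7 tick(3): ref=18.0000 raw=[19.8000 21.6000 14.4000]
Wrap final raw readings (mod 100): 19.8000 mod 100 = 19.8000; 21.6000 mod 100 = 21.6000; 14.4000 mod 100 = 14.4000

Answer: 19.8000 21.6000 14.4000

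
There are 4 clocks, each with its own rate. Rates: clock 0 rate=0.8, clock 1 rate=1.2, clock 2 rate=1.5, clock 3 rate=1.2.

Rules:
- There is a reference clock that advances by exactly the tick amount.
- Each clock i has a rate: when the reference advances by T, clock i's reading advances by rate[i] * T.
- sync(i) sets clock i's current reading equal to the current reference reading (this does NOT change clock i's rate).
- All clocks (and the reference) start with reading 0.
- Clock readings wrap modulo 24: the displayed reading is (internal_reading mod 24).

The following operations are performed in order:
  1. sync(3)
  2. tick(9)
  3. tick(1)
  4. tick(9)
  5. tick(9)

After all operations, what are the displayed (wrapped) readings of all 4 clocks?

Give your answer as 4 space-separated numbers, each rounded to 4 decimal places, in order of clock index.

After op 1 sync(3): ref=0.0000 raw=[0.0000 0.0000 0.0000 0.0000]
After op 2 tick(9): ref=9.0000 raw=[7.2000 10.8000 13.5000 10.8000]
After op 3 tick(1): ref=10.0000 raw=[8.0000 12.0000 15.0000 12.0000]
After op 4 tick(9): ref=19.0000 raw=[15.2000 22.8000 28.5000 22.8000]
After op 5 tick(9): ref=28.0000 raw=[22.4000 33.6000 42.0000 33.6000]
Wrap final raw readings (mod 24): 22.4000 mod 24 = 22.4000; 33.6000 mod 24 = 9.6000; 42.0000 mod 24 = 18.0000; 33.6000 mod 24 = 9.6000

Answer: 22.4000 9.6000 18.0000 9.6000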